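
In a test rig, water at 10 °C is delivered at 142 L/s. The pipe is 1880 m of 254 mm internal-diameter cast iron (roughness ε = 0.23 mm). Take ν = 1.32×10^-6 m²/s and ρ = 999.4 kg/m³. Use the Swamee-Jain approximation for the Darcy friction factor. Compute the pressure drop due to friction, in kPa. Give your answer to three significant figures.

Δp ≈ 578 kPa

V = 4Q/(πD²) = 4·0.142/(π·0.254²) = 2.802 m/s
Re = VD/ν = 2.802·0.254/1.32×10^-6 = 5.39×10^5 → turbulent
ε/D = 0.23/254 = 9.06×10^-4
Swamee-Jain: f = 0.01988
h_f = f(L/D)V²/(2g) = 0.01988·(1880/0.254)·2.802²/(2·9.81) = 58.91 m
Δp = ρg·h_f = 999.4·9.81·58.91 = 577.6 kPa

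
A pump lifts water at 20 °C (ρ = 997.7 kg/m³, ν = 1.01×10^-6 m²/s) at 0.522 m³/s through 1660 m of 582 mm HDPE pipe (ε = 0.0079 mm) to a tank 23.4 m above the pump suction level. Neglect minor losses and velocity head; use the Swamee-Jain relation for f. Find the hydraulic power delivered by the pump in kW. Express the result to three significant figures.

P_hyd ≈ 153 kW

V = 4Q/(πD²) = 1.962 m/s; Re = 1.13×10^6; ε/D = 1.36×10^-5; f = 0.01173
h_f = f(L/D)V²/2g = 6.563 m
Total head H = z + h_f = 23.4 + 6.563 = 29.96 m
P_hyd = ρgQH = 997.7·9.81·0.522·29.96 = 153.1 kW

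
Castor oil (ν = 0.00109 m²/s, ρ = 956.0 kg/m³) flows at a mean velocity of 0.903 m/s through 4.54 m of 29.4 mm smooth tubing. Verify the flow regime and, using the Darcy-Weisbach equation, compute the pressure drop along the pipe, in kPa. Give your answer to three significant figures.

Δp ≈ 158 kPa

Re = VD/ν = 0.903·0.02940/0.00109 = 24.4 → laminar (Re < 2300)
f = 64/Re = 2.628
h_f = f(L/D)V²/(2g) = 2.628·(4.54/0.02940)·0.903²/(2·9.81) = 16.86 m
Δp = ρg·h_f = 956.0·9.81·16.86 = 158.2 kPa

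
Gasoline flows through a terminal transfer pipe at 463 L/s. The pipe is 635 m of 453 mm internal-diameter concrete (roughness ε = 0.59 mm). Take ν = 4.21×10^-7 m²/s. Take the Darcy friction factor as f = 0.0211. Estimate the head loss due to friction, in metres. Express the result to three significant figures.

h_f ≈ 12.4 m

V = 4Q/(πD²) = 4·0.463/(π·0.453²) = 2.873 m/s
h_f = f(L/D)V²/(2g) = 0.02110·(635/0.453)·2.873²/(2·9.81) = 12.44 m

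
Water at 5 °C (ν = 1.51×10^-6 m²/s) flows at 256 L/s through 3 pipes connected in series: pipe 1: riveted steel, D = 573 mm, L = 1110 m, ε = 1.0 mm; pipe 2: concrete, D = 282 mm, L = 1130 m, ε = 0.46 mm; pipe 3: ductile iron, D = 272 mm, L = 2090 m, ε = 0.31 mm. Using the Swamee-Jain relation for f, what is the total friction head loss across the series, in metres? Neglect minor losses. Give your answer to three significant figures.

H ≈ 237 m

Pipe 1: V = 0.9928 m/s, Re = 3.77×10^5, ε/D = 0.00175, f = 0.02326, h_1 = f(L/D)V²/2g = 2.263 m
Pipe 2: V = 4.099 m/s, Re = 7.65×10^5, ε/D = 0.00163, f = 0.02257, h_2 = f(L/D)V²/2g = 77.45 m
Pipe 3: V = 4.406 m/s, Re = 7.94×10^5, ε/D = 0.00114, f = 0.02072, h_3 = f(L/D)V²/2g = 157.5 m
Series → Q common, losses add: H = Σh = 237.2 m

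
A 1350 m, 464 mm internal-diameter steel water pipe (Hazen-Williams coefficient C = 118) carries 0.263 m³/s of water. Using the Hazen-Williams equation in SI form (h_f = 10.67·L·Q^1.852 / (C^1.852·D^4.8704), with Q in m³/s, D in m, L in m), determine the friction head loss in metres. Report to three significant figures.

h_f ≈ 7.44 m

h_f = 10.67·1350·0.263^1.852 / (118^1.852·0.464^4.8704) = 7.436 m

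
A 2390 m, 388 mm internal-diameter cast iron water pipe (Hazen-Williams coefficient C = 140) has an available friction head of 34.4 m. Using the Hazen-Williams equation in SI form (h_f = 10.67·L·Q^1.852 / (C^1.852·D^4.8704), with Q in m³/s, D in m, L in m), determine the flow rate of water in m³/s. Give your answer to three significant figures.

Q ≈ 0.327 m³/s

Rearranging: Q = [h_f·C^1.852·D^4.8704 / (10.67·L)]^(1/1.852)
Q = [34.4·140^1.852·0.388^4.8704 / (10.67·2390)]^0.540 = 0.3275 m³/s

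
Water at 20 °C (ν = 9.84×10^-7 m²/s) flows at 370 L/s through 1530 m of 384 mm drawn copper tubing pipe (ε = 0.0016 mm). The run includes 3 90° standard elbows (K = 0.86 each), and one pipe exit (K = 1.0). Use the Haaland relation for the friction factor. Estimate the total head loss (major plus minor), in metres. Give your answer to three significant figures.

H_L ≈ 25.2 m

V = 4Q/(πD²) = 3.195 m/s; V²/2g = 0.5202 m
Re = 1.25×10^6, ε/D = 4.17×10^-6 → f = 0.01125 (Haaland)
Major: h_f = f(L/D)·V²/2g = 0.01125·3984·0.5202 = 23.32 m
Minor: ΣK = 3.58; h_m = ΣK·V²/2g = 1.862 m
Total H_L = 23.32 + 1.862 = 25.18 m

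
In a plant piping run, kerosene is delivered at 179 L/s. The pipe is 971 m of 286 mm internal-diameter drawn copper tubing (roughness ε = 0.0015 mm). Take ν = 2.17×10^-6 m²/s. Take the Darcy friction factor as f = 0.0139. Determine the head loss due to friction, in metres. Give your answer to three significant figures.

V = 4Q/(πD²) = 4·0.179/(π·0.286²) = 2.786 m/s
h_f = f(L/D)V²/(2g) = 0.01390·(971/0.286)·2.786²/(2·9.81) = 18.67 m

h_f ≈ 18.7 m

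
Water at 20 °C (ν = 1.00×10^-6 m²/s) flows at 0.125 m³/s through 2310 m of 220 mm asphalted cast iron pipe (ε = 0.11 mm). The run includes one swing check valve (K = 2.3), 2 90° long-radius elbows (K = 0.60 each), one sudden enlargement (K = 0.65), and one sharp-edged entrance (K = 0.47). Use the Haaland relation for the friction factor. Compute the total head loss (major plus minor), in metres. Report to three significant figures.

V = 4Q/(πD²) = 3.288 m/s; V²/2g = 0.5511 m
Re = 7.23×10^5, ε/D = 5.00×10^-4 → f = 0.01733 (Haaland)
Major: h_f = f(L/D)·V²/2g = 0.01733·10500·0.5511 = 100.3 m
Minor: ΣK = 4.62; h_m = ΣK·V²/2g = 2.546 m
Total H_L = 100.3 + 2.546 = 102.8 m

H_L ≈ 103 m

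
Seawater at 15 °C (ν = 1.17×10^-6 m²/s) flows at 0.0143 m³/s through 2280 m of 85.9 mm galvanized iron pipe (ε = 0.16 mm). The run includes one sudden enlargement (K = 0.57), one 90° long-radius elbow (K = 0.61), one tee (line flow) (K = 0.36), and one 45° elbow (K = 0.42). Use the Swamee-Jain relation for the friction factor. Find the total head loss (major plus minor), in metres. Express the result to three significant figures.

H_L ≈ 200 m

V = 4Q/(πD²) = 2.468 m/s; V²/2g = 0.3103 m
Re = 1.81×10^5, ε/D = 0.00186 → f = 0.02419 (Swamee-Jain)
Major: h_f = f(L/D)·V²/2g = 0.02419·26542·0.3103 = 199.2 m
Minor: ΣK = 1.96; h_m = ΣK·V²/2g = 0.6082 m
Total H_L = 199.2 + 0.6082 = 199.8 m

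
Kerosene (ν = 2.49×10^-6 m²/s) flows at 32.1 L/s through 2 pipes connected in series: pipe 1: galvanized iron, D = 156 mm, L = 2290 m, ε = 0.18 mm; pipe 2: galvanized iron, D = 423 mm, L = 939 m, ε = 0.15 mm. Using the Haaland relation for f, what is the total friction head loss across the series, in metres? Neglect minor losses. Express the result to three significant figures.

H ≈ 47.4 m

Pipe 1: V = 1.679 m/s, Re = 1.05×10^5, ε/D = 0.00115, f = 0.02239, h_1 = f(L/D)V²/2g = 47.26 m
Pipe 2: V = 0.2284 m/s, Re = 3.88×10^4, ε/D = 3.55×10^-4, f = 0.02288, h_2 = f(L/D)V²/2g = 0.1351 m
Series → Q common, losses add: H = Σh = 47.39 m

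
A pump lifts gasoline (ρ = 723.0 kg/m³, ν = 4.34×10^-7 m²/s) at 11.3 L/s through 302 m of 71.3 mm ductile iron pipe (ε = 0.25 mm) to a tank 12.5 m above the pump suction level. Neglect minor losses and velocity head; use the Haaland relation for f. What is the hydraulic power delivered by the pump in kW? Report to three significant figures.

P_hyd ≈ 4.83 kW

V = 4Q/(πD²) = 2.830 m/s; Re = 4.65×10^5; ε/D = 0.00351; f = 0.02764
h_f = f(L/D)V²/2g = 47.80 m
Total head H = z + h_f = 12.5 + 47.80 = 60.30 m
P_hyd = ρgQH = 723.0·9.81·0.0113·60.30 = 4.833 kW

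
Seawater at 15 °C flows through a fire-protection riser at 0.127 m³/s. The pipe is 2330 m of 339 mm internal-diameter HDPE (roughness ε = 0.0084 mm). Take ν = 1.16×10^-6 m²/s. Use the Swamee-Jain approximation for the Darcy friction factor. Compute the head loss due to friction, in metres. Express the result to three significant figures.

h_f ≈ 9.64 m

V = 4Q/(πD²) = 4·0.127/(π·0.339²) = 1.407 m/s
Re = VD/ν = 1.407·0.339/1.16×10^-6 = 4.11×10^5 → turbulent
ε/D = 0.0084/339 = 2.48×10^-5
Swamee-Jain: f = 0.01391
h_f = f(L/D)V²/(2g) = 0.01391·(2330/0.339)·1.407²/(2·9.81) = 9.645 m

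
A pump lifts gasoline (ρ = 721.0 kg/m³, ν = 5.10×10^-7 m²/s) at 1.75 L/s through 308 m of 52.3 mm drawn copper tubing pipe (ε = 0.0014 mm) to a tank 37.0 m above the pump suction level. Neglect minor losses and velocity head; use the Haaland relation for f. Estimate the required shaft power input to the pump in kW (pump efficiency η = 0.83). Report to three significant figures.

P_shaft ≈ 0.607 kW

V = 4Q/(πD²) = 0.8146 m/s; Re = 8.35×10^4; ε/D = 2.68×10^-5; f = 0.01861
h_f = f(L/D)V²/2g = 3.706 m
Total head H = z + h_f = 37.0 + 3.706 = 40.71 m
P_hyd = ρgQH = 721.0·9.81·0.00175·40.71 = 0.5038 kW
P_shaft = P_hyd/η = 0.5038/0.83 = 0.6070 kW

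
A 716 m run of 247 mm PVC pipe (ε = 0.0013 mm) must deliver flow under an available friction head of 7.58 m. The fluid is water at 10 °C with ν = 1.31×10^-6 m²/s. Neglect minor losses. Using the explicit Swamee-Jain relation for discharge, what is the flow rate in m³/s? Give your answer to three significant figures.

Swamee-Jain (Type II): Q = -0.965·√(gD⁵h_f/L)·ln[ε/(3.7D) + √(3.17ν²L/(gD³h_f))]
√(gD⁵h_f/L) = √(9.81·0.247⁵·7.58/716) = 0.009771
ε/(3.7D) = 1.42×10^-6; √(3.17ν²L/(gD³h_f)) = 5.90×10^-5
Q = -0.965·0.009771·ln(6.038×10^-5) = 0.09160 m³/s
Check: V = 1.91 m/s, Re = 3.60×10^5, f = 0.01396, h_f = 7.54 m ≈ 7.58 m ✓

Q ≈ 0.0916 m³/s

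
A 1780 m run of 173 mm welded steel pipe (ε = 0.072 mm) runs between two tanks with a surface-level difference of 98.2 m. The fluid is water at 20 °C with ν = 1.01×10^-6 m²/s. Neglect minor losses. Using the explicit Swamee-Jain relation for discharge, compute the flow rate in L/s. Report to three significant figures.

Q ≈ 78.0 L/s

Swamee-Jain (Type II): Q = -0.965·√(gD⁵h_f/L)·ln[ε/(3.7D) + √(3.17ν²L/(gD³h_f))]
√(gD⁵h_f/L) = √(9.81·0.173⁵·98.2/1780) = 0.009158
ε/(3.7D) = 1.12×10^-4; √(3.17ν²L/(gD³h_f)) = 3.40×10^-5
Q = -0.965·0.009158·ln(1.465×10^-4) = 0.07802 m³/s
Check: V = 3.32 m/s, Re = 5.69×10^5, f = 0.01711, h_f = 98.9 m ≈ 98.2 m ✓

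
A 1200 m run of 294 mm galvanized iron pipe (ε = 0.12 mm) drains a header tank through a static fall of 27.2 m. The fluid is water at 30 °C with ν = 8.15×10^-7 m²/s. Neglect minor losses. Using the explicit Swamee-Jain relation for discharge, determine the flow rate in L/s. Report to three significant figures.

Swamee-Jain (Type II): Q = -0.965·√(gD⁵h_f/L)·ln[ε/(3.7D) + √(3.17ν²L/(gD³h_f))]
√(gD⁵h_f/L) = √(9.81·0.294⁵·27.2/1200) = 0.02210
ε/(3.7D) = 1.10×10^-4; √(3.17ν²L/(gD³h_f)) = 1.93×10^-5
Q = -0.965·0.02210·ln(1.296×10^-4) = 0.1909 m³/s
Check: V = 2.81 m/s, Re = 1.01×10^6, f = 0.01664, h_f = 27.4 m ≈ 27.2 m ✓

Q ≈ 191 L/s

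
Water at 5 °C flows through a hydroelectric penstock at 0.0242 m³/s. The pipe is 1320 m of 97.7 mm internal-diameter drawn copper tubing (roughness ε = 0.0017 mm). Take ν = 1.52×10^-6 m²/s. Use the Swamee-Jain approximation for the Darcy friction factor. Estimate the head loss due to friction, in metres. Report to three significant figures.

V = 4Q/(πD²) = 4·0.0242/(π·0.0977²) = 3.228 m/s
Re = VD/ν = 3.228·0.0977/1.52×10^-6 = 2.07×10^5 → turbulent
ε/D = 0.0017/97.7 = 1.74×10^-5
Swamee-Jain: f = 0.01558
h_f = f(L/D)V²/(2g) = 0.01558·(1320/0.0977)·3.228²/(2·9.81) = 111.8 m

h_f ≈ 112 m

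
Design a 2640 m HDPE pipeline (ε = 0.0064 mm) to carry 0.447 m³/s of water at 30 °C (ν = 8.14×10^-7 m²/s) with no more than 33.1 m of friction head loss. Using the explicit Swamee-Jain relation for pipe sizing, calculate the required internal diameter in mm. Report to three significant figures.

Swamee-Jain (Type III): D = 0.66·[ε^1.25·(LQ²/(gh_f))^4.75 + ν·Q^9.4·(L/(gh_f))^5.2]^0.04
LQ²/(gh_f) = 1.625; L/(gh_f) = 8.130
Term 1 = ε^1.25·(…)^4.75 = 3.23×10^-6; Term 2 = ν·Q^9.4·(…)^5.2 = 2.27×10^-5
D = 0.66·(3.23×10^-6 + 2.27×10^-5)^0.04 = 0.4326 m = 433 mm
Check: V = 3.04 m/s, Re = 1.62×10^6, f = 0.01120, h_f = 32.2 m ≈ 33.1 m ✓

D ≈ 433 mm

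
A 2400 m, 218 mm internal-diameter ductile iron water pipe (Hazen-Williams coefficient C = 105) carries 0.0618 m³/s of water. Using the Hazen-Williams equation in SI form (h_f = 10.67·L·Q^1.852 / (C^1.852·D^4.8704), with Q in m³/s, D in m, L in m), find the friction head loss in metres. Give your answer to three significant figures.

h_f = 10.67·2400·0.0618^1.852 / (105^1.852·0.218^4.8704) = 44.47 m

h_f ≈ 44.5 m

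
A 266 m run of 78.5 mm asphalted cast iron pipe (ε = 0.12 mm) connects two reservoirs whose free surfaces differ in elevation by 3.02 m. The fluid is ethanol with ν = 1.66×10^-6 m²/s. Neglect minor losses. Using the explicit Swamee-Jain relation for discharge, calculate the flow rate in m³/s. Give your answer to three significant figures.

Swamee-Jain (Type II): Q = -0.965·√(gD⁵h_f/L)·ln[ε/(3.7D) + √(3.17ν²L/(gD³h_f))]
√(gD⁵h_f/L) = √(9.81·0.0785⁵·3.02/266) = 5.762×10^-4
ε/(3.7D) = 4.13×10^-4; √(3.17ν²L/(gD³h_f)) = 4.03×10^-4
Q = -0.965·5.762×10^-4·ln(8.158×10^-4) = 0.003954 m³/s
Check: V = 0.817 m/s, Re = 3.86×10^4, f = 0.02643, h_f = 3.05 m ≈ 3.02 m ✓

Q ≈ 0.00395 m³/s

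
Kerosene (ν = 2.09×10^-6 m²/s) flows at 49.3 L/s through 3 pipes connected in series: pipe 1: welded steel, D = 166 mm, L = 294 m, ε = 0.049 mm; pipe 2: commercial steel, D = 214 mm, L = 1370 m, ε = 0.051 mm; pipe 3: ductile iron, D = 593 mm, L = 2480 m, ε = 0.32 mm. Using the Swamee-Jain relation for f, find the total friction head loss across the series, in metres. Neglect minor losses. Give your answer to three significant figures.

H ≈ 19.7 m

Pipe 1: V = 2.278 m/s, Re = 1.81×10^5, ε/D = 2.95×10^-4, f = 0.01797, h_1 = f(L/D)V²/2g = 8.417 m
Pipe 2: V = 1.371 m/s, Re = 1.40×10^5, ε/D = 2.38×10^-4, f = 0.01823, h_2 = f(L/D)V²/2g = 11.18 m
Pipe 3: V = 0.1785 m/s, Re = 5.06×10^4, ε/D = 5.40×10^-4, f = 0.02271, h_3 = f(L/D)V²/2g = 0.1542 m
Series → Q common, losses add: H = Σh = 19.75 m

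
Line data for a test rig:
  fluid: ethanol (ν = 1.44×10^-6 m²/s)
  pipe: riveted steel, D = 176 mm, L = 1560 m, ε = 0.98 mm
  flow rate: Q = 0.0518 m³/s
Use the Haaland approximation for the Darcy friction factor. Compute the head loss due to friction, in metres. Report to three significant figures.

h_f ≈ 65.0 m

V = 4Q/(πD²) = 4·0.0518/(π·0.176²) = 2.129 m/s
Re = VD/ν = 2.129·0.176/1.44×10^-6 = 2.60×10^5 → turbulent
ε/D = 0.98/176 = 0.00557
Haaland: f = 0.03176
h_f = f(L/D)V²/(2g) = 0.03176·(1560/0.176)·2.129²/(2·9.81) = 65.04 m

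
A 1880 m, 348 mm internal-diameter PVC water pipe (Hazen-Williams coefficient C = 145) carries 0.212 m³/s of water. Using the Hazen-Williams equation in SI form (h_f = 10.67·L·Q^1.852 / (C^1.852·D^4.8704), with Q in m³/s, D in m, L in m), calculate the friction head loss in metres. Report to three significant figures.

h_f ≈ 19.3 m

h_f = 10.67·1880·0.212^1.852 / (145^1.852·0.348^4.8704) = 19.25 m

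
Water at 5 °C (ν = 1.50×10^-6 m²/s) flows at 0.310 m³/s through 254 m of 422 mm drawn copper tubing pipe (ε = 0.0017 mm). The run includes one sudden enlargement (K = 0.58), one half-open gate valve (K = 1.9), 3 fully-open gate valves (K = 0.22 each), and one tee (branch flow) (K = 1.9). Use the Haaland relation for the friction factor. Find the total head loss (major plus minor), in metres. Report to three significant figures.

V = 4Q/(πD²) = 2.216 m/s; V²/2g = 0.2504 m
Re = 6.24×10^5, ε/D = 4.03×10^-6 → f = 0.01261 (Haaland)
Major: h_f = f(L/D)·V²/2g = 0.01261·601.9·0.2504 = 1.901 m
Minor: ΣK = 5.04; h_m = ΣK·V²/2g = 1.262 m
Total H_L = 1.901 + 1.262 = 3.163 m

H_L ≈ 3.16 m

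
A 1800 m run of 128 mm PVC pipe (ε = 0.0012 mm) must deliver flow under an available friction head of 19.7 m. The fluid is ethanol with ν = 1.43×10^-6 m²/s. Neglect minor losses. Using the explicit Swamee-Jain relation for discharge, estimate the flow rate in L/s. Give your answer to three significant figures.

Swamee-Jain (Type II): Q = -0.965·√(gD⁵h_f/L)·ln[ε/(3.7D) + √(3.17ν²L/(gD³h_f))]
√(gD⁵h_f/L) = √(9.81·0.128⁵·19.7/1800) = 0.001921
ε/(3.7D) = 2.53×10^-6; √(3.17ν²L/(gD³h_f)) = 1.70×10^-4
Q = -0.965·0.001921·ln(1.722×10^-4) = 0.01606 m³/s
Check: V = 1.25 m/s, Re = 1.12×10^5, f = 0.01752, h_f = 19.6 m ≈ 19.7 m ✓

Q ≈ 16.1 L/s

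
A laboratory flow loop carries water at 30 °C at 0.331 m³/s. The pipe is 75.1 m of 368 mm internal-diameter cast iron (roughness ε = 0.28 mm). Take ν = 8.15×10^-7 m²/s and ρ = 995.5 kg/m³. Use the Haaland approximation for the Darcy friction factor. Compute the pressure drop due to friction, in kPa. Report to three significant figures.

V = 4Q/(πD²) = 4·0.331/(π·0.368²) = 3.112 m/s
Re = VD/ν = 3.112·0.368/8.15×10^-7 = 1.41×10^6 → turbulent
ε/D = 0.28/368 = 7.61×10^-4
Haaland: f = 0.01866
h_f = f(L/D)V²/(2g) = 0.01866·(75.1/0.368)·3.112²/(2·9.81) = 1.880 m
Δp = ρg·h_f = 995.5·9.81·1.880 = 18.36 kPa

Δp ≈ 18.4 kPa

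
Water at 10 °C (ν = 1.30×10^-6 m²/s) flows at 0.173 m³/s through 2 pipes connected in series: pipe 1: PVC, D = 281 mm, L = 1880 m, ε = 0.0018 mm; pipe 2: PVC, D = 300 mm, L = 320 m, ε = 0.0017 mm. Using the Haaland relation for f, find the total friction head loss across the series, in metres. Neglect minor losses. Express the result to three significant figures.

H ≈ 37.9 m

Pipe 1: V = 2.790 m/s, Re = 6.03×10^5, ε/D = 6.41×10^-6, f = 0.01272, h_1 = f(L/D)V²/2g = 33.75 m
Pipe 2: V = 2.447 m/s, Re = 5.65×10^5, ε/D = 5.67×10^-6, f = 0.01285, h_2 = f(L/D)V²/2g = 4.185 m
Series → Q common, losses add: H = Σh = 37.93 m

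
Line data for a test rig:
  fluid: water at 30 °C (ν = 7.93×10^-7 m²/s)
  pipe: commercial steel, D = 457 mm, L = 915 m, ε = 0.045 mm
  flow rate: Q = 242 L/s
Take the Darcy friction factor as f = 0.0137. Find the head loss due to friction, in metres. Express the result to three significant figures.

V = 4Q/(πD²) = 4·0.242/(π·0.457²) = 1.475 m/s
h_f = f(L/D)V²/(2g) = 0.01370·(915/0.457)·1.475²/(2·9.81) = 3.043 m

h_f ≈ 3.04 m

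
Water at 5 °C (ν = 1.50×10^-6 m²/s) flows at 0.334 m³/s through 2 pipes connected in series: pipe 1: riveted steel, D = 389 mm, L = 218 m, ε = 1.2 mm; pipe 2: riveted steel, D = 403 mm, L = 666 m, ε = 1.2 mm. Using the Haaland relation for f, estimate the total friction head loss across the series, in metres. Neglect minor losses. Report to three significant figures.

Pipe 1: V = 2.810 m/s, Re = 7.29×10^5, ε/D = 0.00308, f = 0.02659, h_1 = f(L/D)V²/2g = 5.998 m
Pipe 2: V = 2.618 m/s, Re = 7.03×10^5, ε/D = 0.00298, f = 0.02634, h_2 = f(L/D)V²/2g = 15.21 m
Series → Q common, losses add: H = Σh = 21.21 m

H ≈ 21.2 m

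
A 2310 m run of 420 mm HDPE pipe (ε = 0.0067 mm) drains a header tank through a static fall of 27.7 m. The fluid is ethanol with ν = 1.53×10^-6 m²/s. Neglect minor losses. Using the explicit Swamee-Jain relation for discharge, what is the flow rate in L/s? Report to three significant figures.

Swamee-Jain (Type II): Q = -0.965·√(gD⁵h_f/L)·ln[ε/(3.7D) + √(3.17ν²L/(gD³h_f))]
√(gD⁵h_f/L) = √(9.81·0.420⁵·27.7/2310) = 0.03921
ε/(3.7D) = 4.31×10^-6; √(3.17ν²L/(gD³h_f)) = 2.92×10^-5
Q = -0.965·0.03921·ln(3.349×10^-5) = 0.3899 m³/s
Check: V = 2.81 m/s, Re = 7.73×10^5, f = 0.01246, h_f = 27.7 m ≈ 27.7 m ✓

Q ≈ 390 L/s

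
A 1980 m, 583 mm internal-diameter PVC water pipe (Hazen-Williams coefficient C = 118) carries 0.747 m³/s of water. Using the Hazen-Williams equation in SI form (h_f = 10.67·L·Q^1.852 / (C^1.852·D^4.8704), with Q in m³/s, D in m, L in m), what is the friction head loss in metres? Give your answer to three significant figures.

h_f = 10.67·1980·0.747^1.852 / (118^1.852·0.583^4.8704) = 24.80 m

h_f ≈ 24.8 m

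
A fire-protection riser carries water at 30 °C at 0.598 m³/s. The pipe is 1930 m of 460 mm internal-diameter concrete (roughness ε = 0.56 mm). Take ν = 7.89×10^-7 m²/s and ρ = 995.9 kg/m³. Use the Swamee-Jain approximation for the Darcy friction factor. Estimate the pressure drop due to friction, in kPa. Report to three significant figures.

V = 4Q/(πD²) = 4·0.598/(π·0.460²) = 3.598 m/s
Re = VD/ν = 3.598·0.460/7.89×10^-7 = 2.10×10^6 → turbulent
ε/D = 0.56/460 = 0.00122
Swamee-Jain: f = 0.02079
h_f = f(L/D)V²/(2g) = 0.02079·(1930/0.460)·3.598²/(2·9.81) = 57.57 m
Δp = ρg·h_f = 995.9·9.81·57.57 = 562.4 kPa

Δp ≈ 562 kPa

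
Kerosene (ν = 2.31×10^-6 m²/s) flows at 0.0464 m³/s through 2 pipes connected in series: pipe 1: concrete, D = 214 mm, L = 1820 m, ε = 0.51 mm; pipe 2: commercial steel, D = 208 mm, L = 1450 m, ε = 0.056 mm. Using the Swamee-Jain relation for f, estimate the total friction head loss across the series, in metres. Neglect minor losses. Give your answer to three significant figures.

H ≈ 31.2 m

Pipe 1: V = 1.290 m/s, Re = 1.20×10^5, ε/D = 0.00238, f = 0.02605, h_1 = f(L/D)V²/2g = 18.80 m
Pipe 2: V = 1.366 m/s, Re = 1.23×10^5, ε/D = 2.69×10^-4, f = 0.01876, h_2 = f(L/D)V²/2g = 12.43 m
Series → Q common, losses add: H = Σh = 31.22 m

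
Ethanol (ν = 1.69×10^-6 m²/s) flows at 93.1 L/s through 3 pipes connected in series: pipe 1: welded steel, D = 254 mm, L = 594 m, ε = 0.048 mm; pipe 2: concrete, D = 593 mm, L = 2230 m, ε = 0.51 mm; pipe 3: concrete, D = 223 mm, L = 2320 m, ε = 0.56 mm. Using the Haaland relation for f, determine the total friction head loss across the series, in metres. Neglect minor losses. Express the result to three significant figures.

Pipe 1: V = 1.837 m/s, Re = 2.76×10^5, ε/D = 1.89×10^-4, f = 0.01613, h_1 = f(L/D)V²/2g = 6.490 m
Pipe 2: V = 0.3371 m/s, Re = 1.18×10^5, ε/D = 8.60×10^-4, f = 0.02114, h_2 = f(L/D)V²/2g = 0.4604 m
Pipe 3: V = 2.384 m/s, Re = 3.15×10^5, ε/D = 0.00251, f = 0.02539, h_3 = f(L/D)V²/2g = 76.50 m
Series → Q common, losses add: H = Σh = 83.45 m

H ≈ 83.4 m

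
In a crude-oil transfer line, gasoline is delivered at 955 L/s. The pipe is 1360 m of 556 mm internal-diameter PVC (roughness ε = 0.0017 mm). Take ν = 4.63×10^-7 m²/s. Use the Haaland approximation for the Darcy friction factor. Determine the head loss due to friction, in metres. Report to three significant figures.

h_f ≈ 17.8 m

V = 4Q/(πD²) = 4·0.955/(π·0.556²) = 3.933 m/s
Re = VD/ν = 3.933·0.556/4.63×10^-7 = 4.72×10^6 → turbulent
ε/D = 0.0017/556 = 3.06×10^-6
Haaland: f = 0.009220
h_f = f(L/D)V²/(2g) = 0.009220·(1360/0.556)·3.933²/(2·9.81) = 17.78 m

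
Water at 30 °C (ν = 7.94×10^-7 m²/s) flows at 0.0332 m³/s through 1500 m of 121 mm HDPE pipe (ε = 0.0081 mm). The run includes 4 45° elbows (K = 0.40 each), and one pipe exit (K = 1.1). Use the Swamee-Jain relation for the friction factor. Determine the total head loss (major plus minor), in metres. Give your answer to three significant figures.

V = 4Q/(πD²) = 2.887 m/s; V²/2g = 0.4249 m
Re = 4.40×10^5, ε/D = 6.69×10^-5 → f = 0.01430 (Swamee-Jain)
Major: h_f = f(L/D)·V²/2g = 0.01430·12397·0.4249 = 75.33 m
Minor: ΣK = 2.70; h_m = ΣK·V²/2g = 1.147 m
Total H_L = 75.33 + 1.147 = 76.48 m

H_L ≈ 76.5 m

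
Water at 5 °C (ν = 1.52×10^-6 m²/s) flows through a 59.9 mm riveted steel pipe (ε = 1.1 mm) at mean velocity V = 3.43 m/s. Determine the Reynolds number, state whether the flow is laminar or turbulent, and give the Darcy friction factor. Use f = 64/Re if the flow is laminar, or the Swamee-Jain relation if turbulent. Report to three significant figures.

Re ≈ 1.35×10^5; turbulent; f ≈ 0.0476

Re = VD/ν = 3.430·0.0599/1.52×10^-6 = 1.35×10^5
Re > 4000 → turbulent; ε/D = 0.0184
Swamee-Jain: f = 0.04758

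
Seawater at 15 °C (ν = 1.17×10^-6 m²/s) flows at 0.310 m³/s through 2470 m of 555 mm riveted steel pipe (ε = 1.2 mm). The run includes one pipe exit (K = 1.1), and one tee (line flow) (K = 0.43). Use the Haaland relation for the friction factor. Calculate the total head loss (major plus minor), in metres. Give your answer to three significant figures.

V = 4Q/(πD²) = 1.281 m/s; V²/2g = 0.08369 m
Re = 6.08×10^5, ε/D = 0.00216 → f = 0.02421 (Haaland)
Major: h_f = f(L/D)·V²/2g = 0.02421·4450·0.08369 = 9.018 m
Minor: ΣK = 1.53; h_m = ΣK·V²/2g = 0.1280 m
Total H_L = 9.018 + 0.1280 = 9.147 m

H_L ≈ 9.15 m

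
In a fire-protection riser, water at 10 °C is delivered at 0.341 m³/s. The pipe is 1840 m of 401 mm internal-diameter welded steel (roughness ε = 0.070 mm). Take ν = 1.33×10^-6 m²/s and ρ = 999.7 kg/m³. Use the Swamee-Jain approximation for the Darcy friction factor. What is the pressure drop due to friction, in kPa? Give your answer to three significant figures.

V = 4Q/(πD²) = 4·0.341/(π·0.401²) = 2.700 m/s
Re = VD/ν = 2.700·0.401/1.33×10^-6 = 8.14×10^5 → turbulent
ε/D = 0.070/401 = 1.75×10^-4
Swamee-Jain: f = 0.01468
h_f = f(L/D)V²/(2g) = 0.01468·(1840/0.401)·2.700²/(2·9.81) = 25.03 m
Δp = ρg·h_f = 999.7·9.81·25.03 = 245.5 kPa

Δp ≈ 245 kPa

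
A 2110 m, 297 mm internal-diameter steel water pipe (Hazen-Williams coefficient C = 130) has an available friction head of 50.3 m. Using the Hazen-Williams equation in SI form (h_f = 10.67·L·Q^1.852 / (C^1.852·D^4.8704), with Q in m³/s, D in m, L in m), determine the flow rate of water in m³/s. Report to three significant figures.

Q ≈ 0.198 m³/s

Rearranging: Q = [h_f·C^1.852·D^4.8704 / (10.67·L)]^(1/1.852)
Q = [50.3·130^1.852·0.297^4.8704 / (10.67·2110)]^0.540 = 0.1977 m³/s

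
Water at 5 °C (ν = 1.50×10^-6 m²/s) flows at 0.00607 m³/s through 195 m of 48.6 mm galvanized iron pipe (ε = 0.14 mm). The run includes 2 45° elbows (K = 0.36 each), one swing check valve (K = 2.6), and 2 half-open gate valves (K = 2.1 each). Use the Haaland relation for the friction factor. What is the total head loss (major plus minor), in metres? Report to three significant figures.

V = 4Q/(πD²) = 3.272 m/s; V²/2g = 0.5457 m
Re = 1.06×10^5, ε/D = 0.00288 → f = 0.02706 (Haaland)
Major: h_f = f(L/D)·V²/2g = 0.02706·4012·0.5457 = 59.24 m
Minor: ΣK = 7.52; h_m = ΣK·V²/2g = 4.104 m
Total H_L = 59.24 + 4.104 = 63.35 m

H_L ≈ 63.3 m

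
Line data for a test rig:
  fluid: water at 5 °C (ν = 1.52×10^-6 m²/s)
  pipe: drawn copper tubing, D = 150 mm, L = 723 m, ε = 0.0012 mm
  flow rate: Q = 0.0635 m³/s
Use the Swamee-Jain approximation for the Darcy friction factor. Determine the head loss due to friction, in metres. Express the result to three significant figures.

V = 4Q/(πD²) = 4·0.0635/(π·0.150²) = 3.593 m/s
Re = VD/ν = 3.593·0.150/1.52×10^-6 = 3.55×10^5 → turbulent
ε/D = 0.0012/150 = 8.00×10^-6
Swamee-Jain: f = 0.01404
h_f = f(L/D)V²/(2g) = 0.01404·(723/0.150)·3.593²/(2·9.81) = 44.53 m

h_f ≈ 44.5 m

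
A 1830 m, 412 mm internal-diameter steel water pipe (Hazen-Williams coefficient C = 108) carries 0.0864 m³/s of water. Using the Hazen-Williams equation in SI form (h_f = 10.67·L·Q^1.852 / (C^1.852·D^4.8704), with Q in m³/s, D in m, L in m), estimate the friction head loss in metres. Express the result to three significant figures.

h_f ≈ 2.70 m

h_f = 10.67·1830·0.0864^1.852 / (108^1.852·0.412^4.8704) = 2.696 m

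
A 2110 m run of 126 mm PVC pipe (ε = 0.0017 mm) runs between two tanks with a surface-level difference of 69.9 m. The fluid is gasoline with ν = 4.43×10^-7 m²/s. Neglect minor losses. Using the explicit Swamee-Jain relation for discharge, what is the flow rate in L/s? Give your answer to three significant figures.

Q ≈ 31.8 L/s

Swamee-Jain (Type II): Q = -0.965·√(gD⁵h_f/L)·ln[ε/(3.7D) + √(3.17ν²L/(gD³h_f))]
√(gD⁵h_f/L) = √(9.81·0.126⁵·69.9/2110) = 0.003213
ε/(3.7D) = 3.65×10^-6; √(3.17ν²L/(gD³h_f)) = 3.09×10^-5
Q = -0.965·0.003213·ln(3.458×10^-5) = 0.03185 m³/s
Check: V = 2.55 m/s, Re = 7.26×10^5, f = 0.01253, h_f = 69.8 m ≈ 69.9 m ✓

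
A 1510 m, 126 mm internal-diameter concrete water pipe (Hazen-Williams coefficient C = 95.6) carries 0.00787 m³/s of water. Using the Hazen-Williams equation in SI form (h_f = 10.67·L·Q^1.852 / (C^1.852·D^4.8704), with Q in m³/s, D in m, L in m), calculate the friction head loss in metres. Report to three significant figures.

h_f = 10.67·1510·0.00787^1.852 / (95.6^1.852·0.126^4.8704) = 10.57 m

h_f ≈ 10.6 m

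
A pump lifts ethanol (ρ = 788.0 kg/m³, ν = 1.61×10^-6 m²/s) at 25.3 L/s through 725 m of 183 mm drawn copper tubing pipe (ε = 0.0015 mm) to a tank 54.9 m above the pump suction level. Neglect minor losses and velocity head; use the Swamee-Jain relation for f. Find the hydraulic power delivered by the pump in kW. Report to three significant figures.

V = 4Q/(πD²) = 0.9619 m/s; Re = 1.09×10^5; ε/D = 8.20×10^-6; f = 0.01759
h_f = f(L/D)V²/2g = 3.286 m
Total head H = z + h_f = 54.9 + 3.286 = 58.19 m
P_hyd = ρgQH = 788.0·9.81·0.0253·58.19 = 11.38 kW

P_hyd ≈ 11.4 kW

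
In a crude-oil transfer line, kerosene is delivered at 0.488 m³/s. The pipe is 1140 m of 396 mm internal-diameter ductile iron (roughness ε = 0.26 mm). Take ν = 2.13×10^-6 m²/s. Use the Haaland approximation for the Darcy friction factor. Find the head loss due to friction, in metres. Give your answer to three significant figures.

h_f ≈ 42.1 m

V = 4Q/(πD²) = 4·0.488/(π·0.396²) = 3.962 m/s
Re = VD/ν = 3.962·0.396/2.13×10^-6 = 7.37×10^5 → turbulent
ε/D = 0.26/396 = 6.57×10^-4
Haaland: f = 0.01829
h_f = f(L/D)V²/(2g) = 0.01829·(1140/0.396)·3.962²/(2·9.81) = 42.13 m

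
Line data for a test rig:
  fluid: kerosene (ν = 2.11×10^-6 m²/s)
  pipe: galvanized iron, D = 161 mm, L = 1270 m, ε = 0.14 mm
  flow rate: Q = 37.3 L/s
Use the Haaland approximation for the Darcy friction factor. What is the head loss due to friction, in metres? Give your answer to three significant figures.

h_f ≈ 28.2 m

V = 4Q/(πD²) = 4·0.0373/(π·0.161²) = 1.832 m/s
Re = VD/ν = 1.832·0.161/2.11×10^-6 = 1.40×10^5 → turbulent
ε/D = 0.14/161 = 8.70×10^-4
Haaland: f = 0.02088
h_f = f(L/D)V²/(2g) = 0.02088·(1270/0.161)·1.832²/(2·9.81) = 28.18 m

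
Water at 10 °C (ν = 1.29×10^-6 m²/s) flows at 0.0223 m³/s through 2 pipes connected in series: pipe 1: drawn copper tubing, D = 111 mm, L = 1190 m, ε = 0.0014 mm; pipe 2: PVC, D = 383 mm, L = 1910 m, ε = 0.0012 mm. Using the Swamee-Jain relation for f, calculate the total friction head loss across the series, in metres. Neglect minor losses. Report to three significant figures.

Pipe 1: V = 2.304 m/s, Re = 1.98×10^5, ε/D = 1.26×10^-5, f = 0.01567, h_1 = f(L/D)V²/2g = 45.48 m
Pipe 2: V = 0.1936 m/s, Re = 5.75×10^4, ε/D = 3.13×10^-6, f = 0.02014, h_2 = f(L/D)V²/2g = 0.1918 m
Series → Q common, losses add: H = Σh = 45.67 m

H ≈ 45.7 m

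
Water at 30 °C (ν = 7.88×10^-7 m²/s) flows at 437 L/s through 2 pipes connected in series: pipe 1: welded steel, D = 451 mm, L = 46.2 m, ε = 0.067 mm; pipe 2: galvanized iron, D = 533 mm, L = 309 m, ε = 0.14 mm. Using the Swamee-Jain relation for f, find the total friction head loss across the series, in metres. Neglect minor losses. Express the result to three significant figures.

Pipe 1: V = 2.736 m/s, Re = 1.57×10^6, ε/D = 1.49×10^-4, f = 0.01380, h_1 = f(L/D)V²/2g = 0.5391 m
Pipe 2: V = 1.959 m/s, Re = 1.32×10^6, ε/D = 2.63×10^-4, f = 0.01523, h_2 = f(L/D)V²/2g = 1.726 m
Series → Q common, losses add: H = Σh = 2.265 m

H ≈ 2.27 m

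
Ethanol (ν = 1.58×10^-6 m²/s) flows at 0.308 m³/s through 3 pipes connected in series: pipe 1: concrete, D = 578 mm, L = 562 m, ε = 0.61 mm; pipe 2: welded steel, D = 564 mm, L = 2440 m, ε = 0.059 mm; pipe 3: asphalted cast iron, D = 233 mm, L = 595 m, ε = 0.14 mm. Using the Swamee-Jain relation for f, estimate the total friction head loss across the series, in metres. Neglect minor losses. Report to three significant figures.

Pipe 1: V = 1.174 m/s, Re = 4.29×10^5, ε/D = 0.00106, f = 0.02069, h_1 = f(L/D)V²/2g = 1.413 m
Pipe 2: V = 1.233 m/s, Re = 4.40×10^5, ε/D = 1.05×10^-4, f = 0.01474, h_2 = f(L/D)V²/2g = 4.939 m
Pipe 3: V = 7.224 m/s, Re = 1.07×10^6, ε/D = 6.01×10^-4, f = 0.01792, h_3 = f(L/D)V²/2g = 121.7 m
Series → Q common, losses add: H = Σh = 128.0 m

H ≈ 128 m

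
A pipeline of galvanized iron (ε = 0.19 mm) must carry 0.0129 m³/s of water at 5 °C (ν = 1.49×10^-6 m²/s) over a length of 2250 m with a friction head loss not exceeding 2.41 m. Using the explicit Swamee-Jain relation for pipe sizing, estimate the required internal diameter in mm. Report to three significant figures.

Swamee-Jain (Type III): D = 0.66·[ε^1.25·(LQ²/(gh_f))^4.75 + ν·Q^9.4·(L/(gh_f))^5.2]^0.04
LQ²/(gh_f) = 0.01584; L/(gh_f) = 95.17
Term 1 = ε^1.25·(…)^4.75 = 6.26×10^-14; Term 2 = ν·Q^9.4·(…)^5.2 = 5.02×10^-14
D = 0.66·(6.26×10^-14 + 5.02×10^-14)^0.04 = 0.2003 m = 200 mm
Check: V = 0.409 m/s, Re = 5.50×10^4, f = 0.02372, h_f = 2.28 m ≈ 2.41 m ✓

D ≈ 200 mm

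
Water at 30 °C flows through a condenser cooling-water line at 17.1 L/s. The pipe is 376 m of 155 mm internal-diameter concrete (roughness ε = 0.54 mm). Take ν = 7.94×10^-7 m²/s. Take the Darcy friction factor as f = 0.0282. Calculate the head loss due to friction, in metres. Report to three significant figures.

h_f ≈ 2.86 m

V = 4Q/(πD²) = 4·0.0171/(π·0.155²) = 0.9062 m/s
h_f = f(L/D)V²/(2g) = 0.02820·(376/0.155)·0.9062²/(2·9.81) = 2.863 m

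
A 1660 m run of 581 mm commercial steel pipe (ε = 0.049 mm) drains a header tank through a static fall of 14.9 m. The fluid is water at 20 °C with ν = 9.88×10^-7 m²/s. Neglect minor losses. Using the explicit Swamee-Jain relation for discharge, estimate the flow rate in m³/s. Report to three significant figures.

Q ≈ 0.754 m³/s

Swamee-Jain (Type II): Q = -0.965·√(gD⁵h_f/L)·ln[ε/(3.7D) + √(3.17ν²L/(gD³h_f))]
√(gD⁵h_f/L) = √(9.81·0.581⁵·14.9/1660) = 0.07635
ε/(3.7D) = 2.28×10^-5; √(3.17ν²L/(gD³h_f)) = 1.34×10^-5
Q = -0.965·0.07635·ln(3.618×10^-5) = 0.7535 m³/s
Check: V = 2.84 m/s, Re = 1.67×10^6, f = 0.01274, h_f = 15.0 m ≈ 14.9 m ✓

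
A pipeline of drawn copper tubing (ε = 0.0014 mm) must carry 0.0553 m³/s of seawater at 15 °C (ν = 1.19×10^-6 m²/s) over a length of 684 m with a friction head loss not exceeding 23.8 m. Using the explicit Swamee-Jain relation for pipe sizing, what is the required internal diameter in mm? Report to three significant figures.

Swamee-Jain (Type III): D = 0.66·[ε^1.25·(LQ²/(gh_f))^4.75 + ν·Q^9.4·(L/(gh_f))^5.2]^0.04
LQ²/(gh_f) = 0.008959; L/(gh_f) = 2.930
Term 1 = ε^1.25·(…)^4.75 = 9.03×10^-18; Term 2 = ν·Q^9.4·(…)^5.2 = 4.84×10^-16
D = 0.66·(9.03×10^-18 + 4.84×10^-16)^0.04 = 0.1612 m = 161 mm
Check: V = 2.71 m/s, Re = 3.67×10^5, f = 0.01396, h_f = 22.2 m ≈ 23.8 m ✓

D ≈ 161 mm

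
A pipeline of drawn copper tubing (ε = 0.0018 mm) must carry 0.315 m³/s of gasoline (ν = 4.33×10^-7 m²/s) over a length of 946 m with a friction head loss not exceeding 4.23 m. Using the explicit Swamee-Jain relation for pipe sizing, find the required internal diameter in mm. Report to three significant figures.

Swamee-Jain (Type III): D = 0.66·[ε^1.25·(LQ²/(gh_f))^4.75 + ν·Q^9.4·(L/(gh_f))^5.2]^0.04
LQ²/(gh_f) = 2.262; L/(gh_f) = 22.80
Term 1 = ε^1.25·(…)^4.75 = 3.18×10^-6; Term 2 = ν·Q^9.4·(…)^5.2 = 9.59×10^-5
D = 0.66·(3.18×10^-6 + 9.59×10^-5)^0.04 = 0.4564 m = 456 mm
Check: V = 1.93 m/s, Re = 2.03×10^6, f = 0.01049, h_f = 4.11 m ≈ 4.23 m ✓

D ≈ 456 mm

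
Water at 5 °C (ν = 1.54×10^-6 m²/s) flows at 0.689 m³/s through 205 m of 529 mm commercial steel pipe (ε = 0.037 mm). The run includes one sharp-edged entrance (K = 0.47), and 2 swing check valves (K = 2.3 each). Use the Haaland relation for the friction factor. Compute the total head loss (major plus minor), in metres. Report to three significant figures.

V = 4Q/(πD²) = 3.135 m/s; V²/2g = 0.5009 m
Re = 1.08×10^6, ε/D = 6.99×10^-5 → f = 0.01277 (Haaland)
Major: h_f = f(L/D)·V²/2g = 0.01277·387.5·0.5009 = 2.479 m
Minor: ΣK = 5.07; h_m = ΣK·V²/2g = 2.539 m
Total H_L = 2.479 + 2.539 = 5.018 m

H_L ≈ 5.02 m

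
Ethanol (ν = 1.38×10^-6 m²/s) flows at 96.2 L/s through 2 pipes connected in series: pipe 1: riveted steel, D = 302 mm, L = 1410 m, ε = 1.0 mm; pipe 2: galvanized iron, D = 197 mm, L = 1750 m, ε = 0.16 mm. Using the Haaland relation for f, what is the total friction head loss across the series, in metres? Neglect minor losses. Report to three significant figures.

Pipe 1: V = 1.343 m/s, Re = 2.94×10^5, ε/D = 0.00331, f = 0.02735, h_1 = f(L/D)V²/2g = 11.74 m
Pipe 2: V = 3.156 m/s, Re = 4.51×10^5, ε/D = 8.12×10^-4, f = 0.01938, h_2 = f(L/D)V²/2g = 87.41 m
Series → Q common, losses add: H = Σh = 99.15 m

H ≈ 99.2 m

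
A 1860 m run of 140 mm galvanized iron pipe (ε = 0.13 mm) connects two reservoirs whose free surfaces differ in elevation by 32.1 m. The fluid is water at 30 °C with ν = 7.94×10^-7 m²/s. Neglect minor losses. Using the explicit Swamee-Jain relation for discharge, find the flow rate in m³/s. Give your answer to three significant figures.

Q ≈ 0.0235 m³/s

Swamee-Jain (Type II): Q = -0.965·√(gD⁵h_f/L)·ln[ε/(3.7D) + √(3.17ν²L/(gD³h_f))]
√(gD⁵h_f/L) = √(9.81·0.140⁵·32.1/1860) = 0.003018
ε/(3.7D) = 2.51×10^-4; √(3.17ν²L/(gD³h_f)) = 6.56×10^-5
Q = -0.965·0.003018·ln(3.166×10^-4) = 0.02346 m³/s
Check: V = 1.52 m/s, Re = 2.69×10^5, f = 0.02056, h_f = 32.3 m ≈ 32.1 m ✓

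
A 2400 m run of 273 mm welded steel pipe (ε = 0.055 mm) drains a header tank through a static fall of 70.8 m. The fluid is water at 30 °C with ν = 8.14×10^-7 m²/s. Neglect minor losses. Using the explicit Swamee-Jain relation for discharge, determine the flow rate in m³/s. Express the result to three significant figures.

Q ≈ 0.192 m³/s

Swamee-Jain (Type II): Q = -0.965·√(gD⁵h_f/L)·ln[ε/(3.7D) + √(3.17ν²L/(gD³h_f))]
√(gD⁵h_f/L) = √(9.81·0.273⁵·70.8/2400) = 0.02095
ε/(3.7D) = 5.45×10^-5; √(3.17ν²L/(gD³h_f)) = 1.89×10^-5
Q = -0.965·0.02095·ln(7.334×10^-5) = 0.1925 m³/s
Check: V = 3.29 m/s, Re = 1.10×10^6, f = 0.01471, h_f = 71.2 m ≈ 70.8 m ✓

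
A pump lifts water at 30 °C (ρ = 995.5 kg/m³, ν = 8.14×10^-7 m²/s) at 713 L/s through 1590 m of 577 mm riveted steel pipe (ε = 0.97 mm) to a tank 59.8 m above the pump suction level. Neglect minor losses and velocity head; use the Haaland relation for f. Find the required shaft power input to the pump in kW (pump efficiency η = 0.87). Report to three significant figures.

V = 4Q/(πD²) = 2.727 m/s; Re = 1.93×10^6; ε/D = 0.00168; f = 0.02252
h_f = f(L/D)V²/2g = 23.51 m
Total head H = z + h_f = 59.8 + 23.51 = 83.31 m
P_hyd = ρgQH = 995.5·9.81·0.713·83.31 = 580.1 kW
P_shaft = P_hyd/η = 580.1/0.87 = 666.8 kW

P_shaft ≈ 667 kW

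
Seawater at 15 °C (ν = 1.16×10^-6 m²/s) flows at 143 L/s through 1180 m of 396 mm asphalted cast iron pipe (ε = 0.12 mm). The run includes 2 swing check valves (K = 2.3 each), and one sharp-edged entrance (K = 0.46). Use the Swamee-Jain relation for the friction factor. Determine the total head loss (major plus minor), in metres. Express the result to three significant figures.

H_L ≈ 3.76 m

V = 4Q/(πD²) = 1.161 m/s; V²/2g = 0.06871 m
Re = 3.96×10^5, ε/D = 3.03×10^-4 → f = 0.01668 (Swamee-Jain)
Major: h_f = f(L/D)·V²/2g = 0.01668·2980·0.06871 = 3.415 m
Minor: ΣK = 5.06; h_m = ΣK·V²/2g = 0.3477 m
Total H_L = 3.415 + 0.3477 = 3.763 m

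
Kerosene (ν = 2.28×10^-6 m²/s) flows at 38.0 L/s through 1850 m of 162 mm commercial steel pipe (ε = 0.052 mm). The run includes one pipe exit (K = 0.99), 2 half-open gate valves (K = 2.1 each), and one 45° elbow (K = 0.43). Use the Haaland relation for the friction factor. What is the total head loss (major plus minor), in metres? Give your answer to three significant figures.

V = 4Q/(πD²) = 1.844 m/s; V²/2g = 0.1732 m
Re = 1.31×10^5, ε/D = 3.21×10^-4 → f = 0.01857 (Haaland)
Major: h_f = f(L/D)·V²/2g = 0.01857·11420·0.1732 = 36.73 m
Minor: ΣK = 5.62; h_m = ΣK·V²/2g = 0.9736 m
Total H_L = 36.73 + 0.9736 = 37.70 m

H_L ≈ 37.7 m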